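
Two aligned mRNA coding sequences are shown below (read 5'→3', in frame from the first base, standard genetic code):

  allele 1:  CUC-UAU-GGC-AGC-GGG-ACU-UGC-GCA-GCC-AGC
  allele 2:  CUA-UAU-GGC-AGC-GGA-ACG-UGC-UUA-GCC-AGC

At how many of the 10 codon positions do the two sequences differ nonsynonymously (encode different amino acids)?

Codon 1: CUC Leu / CUA Leu — synonymous.
Codon 2: UAU Tyr / UAU Tyr — identical.
Codon 3: GGC Gly / GGC Gly — identical.
Codon 4: AGC Ser / AGC Ser — identical.
Codon 5: GGG Gly / GGA Gly — synonymous.
Codon 6: ACU Thr / ACG Thr — synonymous.
Codon 7: UGC Cys / UGC Cys — identical.
Codon 8: GCA Ala / UUA Leu — nonsynonymous.
Codon 9: GCC Ala / GCC Ala — identical.
Codon 10: AGC Ser / AGC Ser — identical.
Nonsynonymous differences: 1.

1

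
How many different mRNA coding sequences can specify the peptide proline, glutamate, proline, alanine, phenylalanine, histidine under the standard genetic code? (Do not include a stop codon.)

512

Pro: 4 codons.
Glu: 2 codons.
Pro: 4 codons.
Ala: 4 codons.
Phe: 2 codons.
His: 2 codons.
4 × 2 × 4 × 4 × 2 × 2 = 512.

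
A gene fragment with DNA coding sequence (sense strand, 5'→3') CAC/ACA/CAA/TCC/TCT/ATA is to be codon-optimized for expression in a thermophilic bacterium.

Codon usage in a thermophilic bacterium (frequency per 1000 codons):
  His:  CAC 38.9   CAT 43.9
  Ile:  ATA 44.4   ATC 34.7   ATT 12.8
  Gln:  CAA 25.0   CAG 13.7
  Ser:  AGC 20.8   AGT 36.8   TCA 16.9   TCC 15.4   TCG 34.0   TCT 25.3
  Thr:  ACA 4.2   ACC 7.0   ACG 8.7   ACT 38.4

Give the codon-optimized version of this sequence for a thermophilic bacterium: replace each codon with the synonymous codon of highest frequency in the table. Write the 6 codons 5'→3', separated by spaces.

CAT ACT CAA AGT AGT ATA

Codon 1 (His): best is CAT at 43.9.
Codon 2 (Thr): best is ACT at 38.4.
Codon 3 (Gln): best is CAA at 25.0.
Codon 4 (Ser): best is AGT at 36.8.
Codon 5 (Ser): best is AGT at 36.8.
Codon 6 (Ile): best is ATA at 44.4.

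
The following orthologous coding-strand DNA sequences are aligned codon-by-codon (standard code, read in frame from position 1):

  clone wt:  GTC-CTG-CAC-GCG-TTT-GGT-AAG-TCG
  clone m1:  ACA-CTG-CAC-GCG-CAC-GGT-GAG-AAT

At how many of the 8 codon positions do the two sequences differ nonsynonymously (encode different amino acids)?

4

Codon 1: GTC Val / ACA Thr — nonsynonymous.
Codon 2: CTG Leu / CTG Leu — identical.
Codon 3: CAC His / CAC His — identical.
Codon 4: GCG Ala / GCG Ala — identical.
Codon 5: TTT Phe / CAC His — nonsynonymous.
Codon 6: GGT Gly / GGT Gly — identical.
Codon 7: AAG Lys / GAG Glu — nonsynonymous.
Codon 8: TCG Ser / AAT Asn — nonsynonymous.
Nonsynonymous differences: 4.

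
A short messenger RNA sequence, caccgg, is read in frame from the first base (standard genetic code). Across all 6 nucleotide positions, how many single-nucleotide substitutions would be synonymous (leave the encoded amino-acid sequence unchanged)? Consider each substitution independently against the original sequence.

5

Codon 1 (CAC, His): 1 synonymous substitution.
Codon 2 (CGG, Arg): 4 synonymous substitutions.
Total: 1 + 4 = 5.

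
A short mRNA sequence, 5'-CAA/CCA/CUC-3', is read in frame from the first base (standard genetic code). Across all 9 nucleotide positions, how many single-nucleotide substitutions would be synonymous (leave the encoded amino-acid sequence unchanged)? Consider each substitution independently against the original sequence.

Codon 1 (CAA, Gln): 1 synonymous substitution.
Codon 2 (CCA, Pro): 3 synonymous substitutions.
Codon 3 (CUC, Leu): 3 synonymous substitutions.
Total: 1 + 3 + 3 = 7.

7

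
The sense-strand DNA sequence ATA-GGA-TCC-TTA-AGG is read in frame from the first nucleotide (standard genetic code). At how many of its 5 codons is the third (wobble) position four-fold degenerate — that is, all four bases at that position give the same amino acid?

2

Codon 1 ATA (Ile): third position 3-fold.
Codon 2 GGA (Gly): third position 4-fold.
Codon 3 TCC (Ser): third position 4-fold.
Codon 4 TTA (Leu): third position 2-fold.
Codon 5 AGG (Arg): third position 2-fold.
Four-fold degenerate third positions: 2.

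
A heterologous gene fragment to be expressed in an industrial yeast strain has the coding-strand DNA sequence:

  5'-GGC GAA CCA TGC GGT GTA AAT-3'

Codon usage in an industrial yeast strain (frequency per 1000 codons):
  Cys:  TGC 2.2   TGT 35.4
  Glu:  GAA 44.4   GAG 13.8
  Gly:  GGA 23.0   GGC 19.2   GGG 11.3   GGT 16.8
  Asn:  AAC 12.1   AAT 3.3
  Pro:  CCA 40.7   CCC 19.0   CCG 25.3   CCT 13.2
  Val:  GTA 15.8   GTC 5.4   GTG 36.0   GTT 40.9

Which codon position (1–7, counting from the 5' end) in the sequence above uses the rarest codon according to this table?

4

Codon 1 GGC (Gly): 19.2 per 1000.
Codon 2 GAA (Glu): 44.4 per 1000.
Codon 3 CCA (Pro): 40.7 per 1000.
Codon 4 TGC (Cys): 2.2 per 1000.
Codon 5 GGT (Gly): 16.8 per 1000.
Codon 6 GTA (Val): 15.8 per 1000.
Codon 7 AAT (Asn): 3.3 per 1000.
Lowest frequency is 2.2 at codon 4.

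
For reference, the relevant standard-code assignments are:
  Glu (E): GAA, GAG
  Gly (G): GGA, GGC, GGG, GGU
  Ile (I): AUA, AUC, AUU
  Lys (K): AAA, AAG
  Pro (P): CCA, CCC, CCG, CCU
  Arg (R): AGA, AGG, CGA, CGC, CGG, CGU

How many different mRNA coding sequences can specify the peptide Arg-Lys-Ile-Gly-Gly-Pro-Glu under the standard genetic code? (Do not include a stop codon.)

Arg: 6 codons.
Lys: 2 codons.
Ile: 3 codons.
Gly: 4 codons.
Gly: 4 codons.
Pro: 4 codons.
Glu: 2 codons.
6 × 2 × 3 × 4 × 4 × 4 × 2 = 4608.

4608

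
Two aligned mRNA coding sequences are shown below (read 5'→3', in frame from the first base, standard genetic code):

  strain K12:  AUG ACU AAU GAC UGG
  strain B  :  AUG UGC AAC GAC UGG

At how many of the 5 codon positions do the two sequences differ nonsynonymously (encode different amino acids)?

Codon 1: AUG Met / AUG Met — identical.
Codon 2: ACU Thr / UGC Cys — nonsynonymous.
Codon 3: AAU Asn / AAC Asn — synonymous.
Codon 4: GAC Asp / GAC Asp — identical.
Codon 5: UGG Trp / UGG Trp — identical.
Nonsynonymous differences: 1.

1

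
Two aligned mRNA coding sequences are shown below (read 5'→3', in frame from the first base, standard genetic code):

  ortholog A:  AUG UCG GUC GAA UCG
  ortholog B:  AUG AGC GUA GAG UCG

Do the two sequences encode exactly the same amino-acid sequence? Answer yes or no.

Codon 1: AUG Met / AUG Met — identical.
Codon 2: UCG Ser / AGC Ser — synonymous.
Codon 3: GUC Val / GUA Val — synonymous.
Codon 4: GAA Glu / GAG Glu — synonymous.
Codon 5: UCG Ser / UCG Ser — identical.
Nonsynonymous differences: 0 → same protein.

yes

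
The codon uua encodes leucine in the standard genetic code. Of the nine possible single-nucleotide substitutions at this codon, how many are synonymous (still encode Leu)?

Position 1: CUA → 1 synonymous.
Position 2: none → 0 synonymous.
Position 3: UUG → 1 synonymous.
Total: 1 + 0 + 1 = 2.

2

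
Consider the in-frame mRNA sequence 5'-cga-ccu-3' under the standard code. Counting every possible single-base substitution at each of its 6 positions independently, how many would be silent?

Codon 1 (CGA, Arg): 4 synonymous substitutions.
Codon 2 (CCU, Pro): 3 synonymous substitutions.
Total: 4 + 3 = 7.

7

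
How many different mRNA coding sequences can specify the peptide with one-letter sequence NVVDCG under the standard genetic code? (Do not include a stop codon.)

Asn: 2 codons.
Val: 4 codons.
Val: 4 codons.
Asp: 2 codons.
Cys: 2 codons.
Gly: 4 codons.
2 × 4 × 4 × 2 × 2 × 4 = 512.

512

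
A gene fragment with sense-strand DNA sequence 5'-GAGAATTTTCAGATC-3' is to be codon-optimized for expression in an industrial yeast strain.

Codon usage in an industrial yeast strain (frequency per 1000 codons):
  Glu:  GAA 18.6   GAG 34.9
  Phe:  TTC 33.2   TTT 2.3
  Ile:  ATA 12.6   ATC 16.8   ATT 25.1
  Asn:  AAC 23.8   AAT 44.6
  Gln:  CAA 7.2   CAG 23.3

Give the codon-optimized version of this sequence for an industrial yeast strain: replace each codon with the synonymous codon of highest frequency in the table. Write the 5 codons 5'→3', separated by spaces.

Codon 1 (Glu): best is GAG at 34.9.
Codon 2 (Asn): best is AAT at 44.6.
Codon 3 (Phe): best is TTC at 33.2.
Codon 4 (Gln): best is CAG at 23.3.
Codon 5 (Ile): best is ATT at 25.1.

GAG AAT TTC CAG ATT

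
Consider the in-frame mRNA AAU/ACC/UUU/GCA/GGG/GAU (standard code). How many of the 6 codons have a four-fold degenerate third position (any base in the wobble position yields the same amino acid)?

Codon 1 AAU (Asn): third position 2-fold.
Codon 2 ACC (Thr): third position 4-fold.
Codon 3 UUU (Phe): third position 2-fold.
Codon 4 GCA (Ala): third position 4-fold.
Codon 5 GGG (Gly): third position 4-fold.
Codon 6 GAU (Asp): third position 2-fold.
Four-fold degenerate third positions: 3.

3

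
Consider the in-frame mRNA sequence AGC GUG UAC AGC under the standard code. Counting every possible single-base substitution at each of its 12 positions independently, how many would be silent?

6

Codon 1 (AGC, Ser): 1 synonymous substitution.
Codon 2 (GUG, Val): 3 synonymous substitutions.
Codon 3 (UAC, Tyr): 1 synonymous substitution.
Codon 4 (AGC, Ser): 1 synonymous substitution.
Total: 1 + 3 + 1 + 1 = 6.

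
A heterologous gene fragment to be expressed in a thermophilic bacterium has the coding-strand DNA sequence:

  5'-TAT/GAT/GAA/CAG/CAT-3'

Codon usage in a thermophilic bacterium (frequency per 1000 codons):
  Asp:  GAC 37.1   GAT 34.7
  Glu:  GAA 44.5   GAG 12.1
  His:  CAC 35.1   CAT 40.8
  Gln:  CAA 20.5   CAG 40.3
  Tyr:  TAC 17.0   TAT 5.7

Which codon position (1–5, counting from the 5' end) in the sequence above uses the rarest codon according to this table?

1

Codon 1 TAT (Tyr): 5.7 per 1000.
Codon 2 GAT (Asp): 34.7 per 1000.
Codon 3 GAA (Glu): 44.5 per 1000.
Codon 4 CAG (Gln): 40.3 per 1000.
Codon 5 CAT (His): 40.8 per 1000.
Lowest frequency is 5.7 at codon 1.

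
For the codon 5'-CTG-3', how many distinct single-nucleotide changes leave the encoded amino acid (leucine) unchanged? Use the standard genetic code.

Position 1: TTG → 1 synonymous.
Position 2: none → 0 synonymous.
Position 3: CTT, CTC, CTA → 3 synonymous.
Total: 1 + 0 + 3 = 4.

4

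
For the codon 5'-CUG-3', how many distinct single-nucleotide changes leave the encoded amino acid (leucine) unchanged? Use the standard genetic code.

Position 1: UUG → 1 synonymous.
Position 2: none → 0 synonymous.
Position 3: CUU, CUC, CUA → 3 synonymous.
Total: 1 + 0 + 3 = 4.

4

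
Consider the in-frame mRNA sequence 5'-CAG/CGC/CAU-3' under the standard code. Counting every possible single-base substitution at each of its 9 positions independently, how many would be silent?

Codon 1 (CAG, Gln): 1 synonymous substitution.
Codon 2 (CGC, Arg): 3 synonymous substitutions.
Codon 3 (CAU, His): 1 synonymous substitution.
Total: 1 + 3 + 1 = 5.

5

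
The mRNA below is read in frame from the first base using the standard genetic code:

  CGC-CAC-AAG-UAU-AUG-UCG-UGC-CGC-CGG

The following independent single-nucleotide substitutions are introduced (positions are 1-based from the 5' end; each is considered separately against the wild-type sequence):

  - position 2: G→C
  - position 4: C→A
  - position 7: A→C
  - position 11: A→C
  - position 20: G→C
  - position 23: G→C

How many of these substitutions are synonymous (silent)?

0

Codon 1: CGC (Arg) → CCC (Pro) — missense.
Codon 2: CAC (His) → AAC (Asn) — missense.
Codon 3: AAG (Lys) → CAG (Gln) — missense.
Codon 4: UAU (Tyr) → UCU (Ser) — missense.
Codon 7: UGC (Cys) → UCC (Ser) — missense.
Codon 8: CGC (Arg) → CCC (Pro) — missense.
Synonymous: 0 of 6.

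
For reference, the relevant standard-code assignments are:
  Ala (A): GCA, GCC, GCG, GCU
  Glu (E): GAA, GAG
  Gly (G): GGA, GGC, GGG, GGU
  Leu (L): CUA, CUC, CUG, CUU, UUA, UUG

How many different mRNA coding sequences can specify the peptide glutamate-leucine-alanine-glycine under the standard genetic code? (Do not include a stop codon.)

192

Glu: 2 codons.
Leu: 6 codons.
Ala: 4 codons.
Gly: 4 codons.
2 × 6 × 4 × 4 = 192.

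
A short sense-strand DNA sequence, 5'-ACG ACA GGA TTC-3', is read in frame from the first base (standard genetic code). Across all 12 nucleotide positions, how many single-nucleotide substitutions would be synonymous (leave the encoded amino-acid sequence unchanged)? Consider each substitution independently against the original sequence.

10

Codon 1 (ACG, Thr): 3 synonymous substitutions.
Codon 2 (ACA, Thr): 3 synonymous substitutions.
Codon 3 (GGA, Gly): 3 synonymous substitutions.
Codon 4 (TTC, Phe): 1 synonymous substitution.
Total: 3 + 3 + 3 + 1 = 10.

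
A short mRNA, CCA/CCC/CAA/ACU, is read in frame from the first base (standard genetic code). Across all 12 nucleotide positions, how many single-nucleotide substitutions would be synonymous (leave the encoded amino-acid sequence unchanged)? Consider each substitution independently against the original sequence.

10

Codon 1 (CCA, Pro): 3 synonymous substitutions.
Codon 2 (CCC, Pro): 3 synonymous substitutions.
Codon 3 (CAA, Gln): 1 synonymous substitution.
Codon 4 (ACU, Thr): 3 synonymous substitutions.
Total: 3 + 3 + 1 + 3 = 10.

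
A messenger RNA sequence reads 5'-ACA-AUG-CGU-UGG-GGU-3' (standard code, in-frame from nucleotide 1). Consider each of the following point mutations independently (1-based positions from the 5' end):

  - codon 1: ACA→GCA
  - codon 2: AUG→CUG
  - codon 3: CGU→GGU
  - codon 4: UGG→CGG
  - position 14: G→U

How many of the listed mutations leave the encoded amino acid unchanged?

Codon 1: ACA (Thr) → GCA (Ala) — missense.
Codon 2: AUG (Met) → CUG (Leu) — missense.
Codon 3: CGU (Arg) → GGU (Gly) — missense.
Codon 4: UGG (Trp) → CGG (Arg) — missense.
Codon 5: GGU (Gly) → GUU (Val) — missense.
Synonymous: 0 of 5.

0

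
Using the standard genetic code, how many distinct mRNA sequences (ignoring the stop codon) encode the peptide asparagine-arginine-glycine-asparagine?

Asn: 2 codons.
Arg: 6 codons.
Gly: 4 codons.
Asn: 2 codons.
2 × 6 × 4 × 2 = 96.

96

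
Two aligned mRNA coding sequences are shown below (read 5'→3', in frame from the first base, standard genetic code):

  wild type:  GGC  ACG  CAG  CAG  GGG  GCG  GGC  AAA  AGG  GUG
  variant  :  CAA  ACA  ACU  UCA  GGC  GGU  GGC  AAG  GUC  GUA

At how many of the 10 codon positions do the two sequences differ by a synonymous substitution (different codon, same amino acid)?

4

Codon 1: GGC Gly / CAA Gln — nonsynonymous.
Codon 2: ACG Thr / ACA Thr — synonymous.
Codon 3: CAG Gln / ACU Thr — nonsynonymous.
Codon 4: CAG Gln / UCA Ser — nonsynonymous.
Codon 5: GGG Gly / GGC Gly — synonymous.
Codon 6: GCG Ala / GGU Gly — nonsynonymous.
Codon 7: GGC Gly / GGC Gly — identical.
Codon 8: AAA Lys / AAG Lys — synonymous.
Codon 9: AGG Arg / GUC Val — nonsynonymous.
Codon 10: GUG Val / GUA Val — synonymous.
Synonymous differences: 4.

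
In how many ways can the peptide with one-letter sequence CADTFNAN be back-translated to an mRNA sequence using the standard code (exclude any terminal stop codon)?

2048

Cys: 2 codons.
Ala: 4 codons.
Asp: 2 codons.
Thr: 4 codons.
Phe: 2 codons.
Asn: 2 codons.
Ala: 4 codons.
Asn: 2 codons.
2 × 4 × 2 × 4 × 2 × 2 × 4 × 2 = 2048.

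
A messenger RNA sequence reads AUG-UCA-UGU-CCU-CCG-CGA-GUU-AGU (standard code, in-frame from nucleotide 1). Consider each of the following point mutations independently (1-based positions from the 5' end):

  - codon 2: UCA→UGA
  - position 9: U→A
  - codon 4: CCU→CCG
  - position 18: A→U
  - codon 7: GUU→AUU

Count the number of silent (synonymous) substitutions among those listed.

2

Codon 2: UCA (Ser) → UGA (Stop) — nonsense.
Codon 3: UGU (Cys) → UGA (Stop) — nonsense.
Codon 4: CCU (Pro) → CCG (Pro) — synonymous.
Codon 6: CGA (Arg) → CGU (Arg) — synonymous.
Codon 7: GUU (Val) → AUU (Ile) — missense.
Synonymous: 2 of 5.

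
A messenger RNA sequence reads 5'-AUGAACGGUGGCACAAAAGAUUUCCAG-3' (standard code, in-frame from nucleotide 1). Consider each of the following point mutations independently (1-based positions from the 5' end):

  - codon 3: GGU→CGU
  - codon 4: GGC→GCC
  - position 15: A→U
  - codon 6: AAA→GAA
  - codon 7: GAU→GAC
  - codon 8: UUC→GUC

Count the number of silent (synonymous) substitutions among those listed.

2

Codon 3: GGU (Gly) → CGU (Arg) — missense.
Codon 4: GGC (Gly) → GCC (Ala) — missense.
Codon 5: ACA (Thr) → ACU (Thr) — synonymous.
Codon 6: AAA (Lys) → GAA (Glu) — missense.
Codon 7: GAU (Asp) → GAC (Asp) — synonymous.
Codon 8: UUC (Phe) → GUC (Val) — missense.
Synonymous: 2 of 6.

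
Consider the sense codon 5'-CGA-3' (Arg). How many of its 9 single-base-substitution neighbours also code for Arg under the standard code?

Position 1: AGA → 1 synonymous.
Position 2: none → 0 synonymous.
Position 3: CGU, CGC, CGG → 3 synonymous.
Total: 1 + 0 + 3 = 4.

4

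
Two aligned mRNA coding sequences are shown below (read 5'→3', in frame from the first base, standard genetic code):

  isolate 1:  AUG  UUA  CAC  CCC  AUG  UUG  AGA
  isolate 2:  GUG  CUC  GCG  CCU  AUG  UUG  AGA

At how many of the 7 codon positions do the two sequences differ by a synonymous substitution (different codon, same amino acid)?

Codon 1: AUG Met / GUG Val — nonsynonymous.
Codon 2: UUA Leu / CUC Leu — synonymous.
Codon 3: CAC His / GCG Ala — nonsynonymous.
Codon 4: CCC Pro / CCU Pro — synonymous.
Codon 5: AUG Met / AUG Met — identical.
Codon 6: UUG Leu / UUG Leu — identical.
Codon 7: AGA Arg / AGA Arg — identical.
Synonymous differences: 2.

2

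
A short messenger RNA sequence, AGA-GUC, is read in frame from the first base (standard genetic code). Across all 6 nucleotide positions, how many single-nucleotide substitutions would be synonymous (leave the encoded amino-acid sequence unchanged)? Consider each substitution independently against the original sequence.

Codon 1 (AGA, Arg): 2 synonymous substitutions.
Codon 2 (GUC, Val): 3 synonymous substitutions.
Total: 2 + 3 = 5.

5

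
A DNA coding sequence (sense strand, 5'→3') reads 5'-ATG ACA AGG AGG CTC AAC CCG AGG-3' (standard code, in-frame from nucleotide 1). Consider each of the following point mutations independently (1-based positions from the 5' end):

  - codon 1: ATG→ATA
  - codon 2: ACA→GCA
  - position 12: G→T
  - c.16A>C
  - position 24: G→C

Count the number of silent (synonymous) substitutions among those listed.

0

Codon 1: ATG (Met) → ATA (Ile) — missense.
Codon 2: ACA (Thr) → GCA (Ala) — missense.
Codon 4: AGG (Arg) → AGT (Ser) — missense.
Codon 6: AAC (Asn) → CAC (His) — missense.
Codon 8: AGG (Arg) → AGC (Ser) — missense.
Synonymous: 0 of 5.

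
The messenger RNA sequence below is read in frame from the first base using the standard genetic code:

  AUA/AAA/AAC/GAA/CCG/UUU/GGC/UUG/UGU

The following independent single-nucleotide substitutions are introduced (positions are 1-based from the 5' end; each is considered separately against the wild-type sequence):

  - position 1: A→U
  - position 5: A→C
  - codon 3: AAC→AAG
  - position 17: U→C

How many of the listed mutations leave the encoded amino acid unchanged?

0

Codon 1: AUA (Ile) → UUA (Leu) — missense.
Codon 2: AAA (Lys) → ACA (Thr) — missense.
Codon 3: AAC (Asn) → AAG (Lys) — missense.
Codon 6: UUU (Phe) → UCU (Ser) — missense.
Synonymous: 0 of 4.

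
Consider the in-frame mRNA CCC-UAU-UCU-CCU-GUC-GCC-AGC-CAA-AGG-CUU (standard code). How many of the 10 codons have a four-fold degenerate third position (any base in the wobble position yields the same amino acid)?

6

Codon 1 CCC (Pro): third position 4-fold.
Codon 2 UAU (Tyr): third position 2-fold.
Codon 3 UCU (Ser): third position 4-fold.
Codon 4 CCU (Pro): third position 4-fold.
Codon 5 GUC (Val): third position 4-fold.
Codon 6 GCC (Ala): third position 4-fold.
Codon 7 AGC (Ser): third position 2-fold.
Codon 8 CAA (Gln): third position 2-fold.
Codon 9 AGG (Arg): third position 2-fold.
Codon 10 CUU (Leu): third position 4-fold.
Four-fold degenerate third positions: 6.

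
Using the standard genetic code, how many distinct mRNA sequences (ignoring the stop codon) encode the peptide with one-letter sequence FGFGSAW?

Phe: 2 codons.
Gly: 4 codons.
Phe: 2 codons.
Gly: 4 codons.
Ser: 6 codons.
Ala: 4 codons.
Trp: 1 codon.
2 × 4 × 2 × 4 × 6 × 4 × 1 = 1536.

1536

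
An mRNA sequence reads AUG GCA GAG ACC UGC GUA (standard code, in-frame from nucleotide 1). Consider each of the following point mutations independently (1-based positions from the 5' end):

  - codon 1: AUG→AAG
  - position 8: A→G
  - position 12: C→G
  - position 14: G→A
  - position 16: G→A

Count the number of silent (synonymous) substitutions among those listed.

Codon 1: AUG (Met) → AAG (Lys) — missense.
Codon 3: GAG (Glu) → GGG (Gly) — missense.
Codon 4: ACC (Thr) → ACG (Thr) — synonymous.
Codon 5: UGC (Cys) → UAC (Tyr) — missense.
Codon 6: GUA (Val) → AUA (Ile) — missense.
Synonymous: 1 of 5.

1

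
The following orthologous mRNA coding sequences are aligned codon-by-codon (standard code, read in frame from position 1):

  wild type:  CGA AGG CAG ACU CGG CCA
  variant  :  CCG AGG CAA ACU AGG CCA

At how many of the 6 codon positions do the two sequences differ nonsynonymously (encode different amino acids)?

1

Codon 1: CGA Arg / CCG Pro — nonsynonymous.
Codon 2: AGG Arg / AGG Arg — identical.
Codon 3: CAG Gln / CAA Gln — synonymous.
Codon 4: ACU Thr / ACU Thr — identical.
Codon 5: CGG Arg / AGG Arg — synonymous.
Codon 6: CCA Pro / CCA Pro — identical.
Nonsynonymous differences: 1.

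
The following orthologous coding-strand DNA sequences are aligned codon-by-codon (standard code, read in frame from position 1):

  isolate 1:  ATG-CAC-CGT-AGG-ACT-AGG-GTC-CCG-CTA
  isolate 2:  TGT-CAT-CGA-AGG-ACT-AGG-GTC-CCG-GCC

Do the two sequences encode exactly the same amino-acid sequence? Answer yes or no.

no

Codon 1: ATG Met / TGT Cys — nonsynonymous.
Codon 2: CAC His / CAT His — synonymous.
Codon 3: CGT Arg / CGA Arg — synonymous.
Codon 4: AGG Arg / AGG Arg — identical.
Codon 5: ACT Thr / ACT Thr — identical.
Codon 6: AGG Arg / AGG Arg — identical.
Codon 7: GTC Val / GTC Val — identical.
Codon 8: CCG Pro / CCG Pro — identical.
Codon 9: CTA Leu / GCC Ala — nonsynonymous.
Nonsynonymous differences: 2 → different protein.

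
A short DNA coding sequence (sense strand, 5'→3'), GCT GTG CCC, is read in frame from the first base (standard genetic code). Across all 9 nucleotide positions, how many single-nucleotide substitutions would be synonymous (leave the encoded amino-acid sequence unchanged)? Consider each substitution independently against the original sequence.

Codon 1 (GCT, Ala): 3 synonymous substitutions.
Codon 2 (GTG, Val): 3 synonymous substitutions.
Codon 3 (CCC, Pro): 3 synonymous substitutions.
Total: 3 + 3 + 3 = 9.

9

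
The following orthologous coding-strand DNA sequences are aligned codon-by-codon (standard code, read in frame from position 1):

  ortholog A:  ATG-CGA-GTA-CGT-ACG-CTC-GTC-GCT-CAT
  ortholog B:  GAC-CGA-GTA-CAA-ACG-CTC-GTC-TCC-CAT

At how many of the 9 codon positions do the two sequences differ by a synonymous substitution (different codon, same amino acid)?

0

Codon 1: ATG Met / GAC Asp — nonsynonymous.
Codon 2: CGA Arg / CGA Arg — identical.
Codon 3: GTA Val / GTA Val — identical.
Codon 4: CGT Arg / CAA Gln — nonsynonymous.
Codon 5: ACG Thr / ACG Thr — identical.
Codon 6: CTC Leu / CTC Leu — identical.
Codon 7: GTC Val / GTC Val — identical.
Codon 8: GCT Ala / TCC Ser — nonsynonymous.
Codon 9: CAT His / CAT His — identical.
Synonymous differences: 0.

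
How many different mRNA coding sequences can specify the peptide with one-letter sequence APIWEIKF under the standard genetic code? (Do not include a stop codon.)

Ala: 4 codons.
Pro: 4 codons.
Ile: 3 codons.
Trp: 1 codon.
Glu: 2 codons.
Ile: 3 codons.
Lys: 2 codons.
Phe: 2 codons.
4 × 4 × 3 × 1 × 2 × 3 × 2 × 2 = 1152.

1152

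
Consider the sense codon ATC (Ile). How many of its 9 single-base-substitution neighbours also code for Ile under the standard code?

2

Position 1: none → 0 synonymous.
Position 2: none → 0 synonymous.
Position 3: ATT, ATA → 2 synonymous.
Total: 0 + 0 + 2 = 2.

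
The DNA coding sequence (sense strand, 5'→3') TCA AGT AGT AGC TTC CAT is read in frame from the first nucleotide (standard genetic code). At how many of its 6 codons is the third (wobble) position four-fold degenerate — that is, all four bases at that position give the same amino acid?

Codon 1 TCA (Ser): third position 4-fold.
Codon 2 AGT (Ser): third position 2-fold.
Codon 3 AGT (Ser): third position 2-fold.
Codon 4 AGC (Ser): third position 2-fold.
Codon 5 TTC (Phe): third position 2-fold.
Codon 6 CAT (His): third position 2-fold.
Four-fold degenerate third positions: 1.

1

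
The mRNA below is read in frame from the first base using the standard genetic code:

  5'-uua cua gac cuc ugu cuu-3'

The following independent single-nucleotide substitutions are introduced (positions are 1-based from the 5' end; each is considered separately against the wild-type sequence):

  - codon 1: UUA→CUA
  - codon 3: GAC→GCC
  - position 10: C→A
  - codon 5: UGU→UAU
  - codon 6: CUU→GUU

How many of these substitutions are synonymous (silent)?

Codon 1: UUA (Leu) → CUA (Leu) — synonymous.
Codon 3: GAC (Asp) → GCC (Ala) — missense.
Codon 4: CUC (Leu) → AUC (Ile) — missense.
Codon 5: UGU (Cys) → UAU (Tyr) — missense.
Codon 6: CUU (Leu) → GUU (Val) — missense.
Synonymous: 1 of 5.

1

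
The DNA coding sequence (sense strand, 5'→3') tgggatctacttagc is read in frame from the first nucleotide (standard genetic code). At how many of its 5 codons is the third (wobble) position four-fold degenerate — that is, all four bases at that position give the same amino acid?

2

Codon 1 TGG (Trp): third position 1-fold.
Codon 2 GAT (Asp): third position 2-fold.
Codon 3 CTA (Leu): third position 4-fold.
Codon 4 CTT (Leu): third position 4-fold.
Codon 5 AGC (Ser): third position 2-fold.
Four-fold degenerate third positions: 2.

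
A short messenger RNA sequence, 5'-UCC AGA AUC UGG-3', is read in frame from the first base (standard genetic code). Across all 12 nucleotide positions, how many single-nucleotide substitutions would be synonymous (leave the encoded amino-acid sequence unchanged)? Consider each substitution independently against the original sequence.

7

Codon 1 (UCC, Ser): 3 synonymous substitutions.
Codon 2 (AGA, Arg): 2 synonymous substitutions.
Codon 3 (AUC, Ile): 2 synonymous substitutions.
Codon 4 (UGG, Trp): 0 synonymous substitutions.
Total: 3 + 2 + 2 + 0 = 7.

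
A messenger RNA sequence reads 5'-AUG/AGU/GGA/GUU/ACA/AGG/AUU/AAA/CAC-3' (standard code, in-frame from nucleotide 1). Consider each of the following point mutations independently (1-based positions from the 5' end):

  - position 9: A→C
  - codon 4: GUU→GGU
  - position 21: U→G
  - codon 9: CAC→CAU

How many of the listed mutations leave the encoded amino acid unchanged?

2

Codon 3: GGA (Gly) → GGC (Gly) — synonymous.
Codon 4: GUU (Val) → GGU (Gly) — missense.
Codon 7: AUU (Ile) → AUG (Met) — missense.
Codon 9: CAC (His) → CAU (His) — synonymous.
Synonymous: 2 of 4.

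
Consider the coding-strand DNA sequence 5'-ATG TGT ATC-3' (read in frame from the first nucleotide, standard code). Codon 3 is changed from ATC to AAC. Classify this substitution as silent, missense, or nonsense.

Position 8 falls in codon 3: ATC → Ile.
After the substitution the codon is AAC → Asn.
Ile ≠ Asn, so this is a missense mutation.

missense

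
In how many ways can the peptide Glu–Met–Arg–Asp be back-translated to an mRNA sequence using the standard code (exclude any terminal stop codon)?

24

Glu: 2 codons.
Met: 1 codon.
Arg: 6 codons.
Asp: 2 codons.
2 × 1 × 6 × 2 = 24.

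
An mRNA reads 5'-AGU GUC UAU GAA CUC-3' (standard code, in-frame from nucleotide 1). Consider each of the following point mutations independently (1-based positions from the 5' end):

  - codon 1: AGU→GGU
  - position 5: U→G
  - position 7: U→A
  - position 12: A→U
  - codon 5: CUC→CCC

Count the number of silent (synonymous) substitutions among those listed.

0

Codon 1: AGU (Ser) → GGU (Gly) — missense.
Codon 2: GUC (Val) → GGC (Gly) — missense.
Codon 3: UAU (Tyr) → AAU (Asn) — missense.
Codon 4: GAA (Glu) → GAU (Asp) — missense.
Codon 5: CUC (Leu) → CCC (Pro) — missense.
Synonymous: 0 of 5.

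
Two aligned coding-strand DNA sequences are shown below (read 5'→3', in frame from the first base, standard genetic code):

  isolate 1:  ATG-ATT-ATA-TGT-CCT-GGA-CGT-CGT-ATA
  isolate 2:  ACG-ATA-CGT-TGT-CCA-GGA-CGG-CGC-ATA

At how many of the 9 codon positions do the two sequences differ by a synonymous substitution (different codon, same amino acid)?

4

Codon 1: ATG Met / ACG Thr — nonsynonymous.
Codon 2: ATT Ile / ATA Ile — synonymous.
Codon 3: ATA Ile / CGT Arg — nonsynonymous.
Codon 4: TGT Cys / TGT Cys — identical.
Codon 5: CCT Pro / CCA Pro — synonymous.
Codon 6: GGA Gly / GGA Gly — identical.
Codon 7: CGT Arg / CGG Arg — synonymous.
Codon 8: CGT Arg / CGC Arg — synonymous.
Codon 9: ATA Ile / ATA Ile — identical.
Synonymous differences: 4.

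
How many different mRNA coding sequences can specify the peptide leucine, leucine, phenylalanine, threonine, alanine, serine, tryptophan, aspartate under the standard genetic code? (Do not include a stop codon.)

13824

Leu: 6 codons.
Leu: 6 codons.
Phe: 2 codons.
Thr: 4 codons.
Ala: 4 codons.
Ser: 6 codons.
Trp: 1 codon.
Asp: 2 codons.
6 × 6 × 2 × 4 × 4 × 6 × 1 × 2 = 13824.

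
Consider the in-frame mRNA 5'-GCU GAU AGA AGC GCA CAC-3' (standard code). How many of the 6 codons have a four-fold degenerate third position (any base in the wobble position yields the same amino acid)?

2

Codon 1 GCU (Ala): third position 4-fold.
Codon 2 GAU (Asp): third position 2-fold.
Codon 3 AGA (Arg): third position 2-fold.
Codon 4 AGC (Ser): third position 2-fold.
Codon 5 GCA (Ala): third position 4-fold.
Codon 6 CAC (His): third position 2-fold.
Four-fold degenerate third positions: 2.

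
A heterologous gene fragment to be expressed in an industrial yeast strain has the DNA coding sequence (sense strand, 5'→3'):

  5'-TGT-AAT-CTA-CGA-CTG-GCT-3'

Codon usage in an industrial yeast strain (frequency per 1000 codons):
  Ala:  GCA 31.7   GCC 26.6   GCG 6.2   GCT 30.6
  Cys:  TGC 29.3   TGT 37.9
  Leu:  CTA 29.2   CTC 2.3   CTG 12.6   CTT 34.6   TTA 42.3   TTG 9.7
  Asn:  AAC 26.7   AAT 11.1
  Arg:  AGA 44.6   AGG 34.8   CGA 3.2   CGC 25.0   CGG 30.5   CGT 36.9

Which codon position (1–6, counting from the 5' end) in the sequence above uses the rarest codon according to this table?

Codon 1 TGT (Cys): 37.9 per 1000.
Codon 2 AAT (Asn): 11.1 per 1000.
Codon 3 CTA (Leu): 29.2 per 1000.
Codon 4 CGA (Arg): 3.2 per 1000.
Codon 5 CTG (Leu): 12.6 per 1000.
Codon 6 GCT (Ala): 30.6 per 1000.
Lowest frequency is 3.2 at codon 4.

4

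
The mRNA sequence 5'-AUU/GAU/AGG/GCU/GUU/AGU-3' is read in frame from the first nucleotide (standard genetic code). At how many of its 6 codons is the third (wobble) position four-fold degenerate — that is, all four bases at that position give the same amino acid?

2

Codon 1 AUU (Ile): third position 3-fold.
Codon 2 GAU (Asp): third position 2-fold.
Codon 3 AGG (Arg): third position 2-fold.
Codon 4 GCU (Ala): third position 4-fold.
Codon 5 GUU (Val): third position 4-fold.
Codon 6 AGU (Ser): third position 2-fold.
Four-fold degenerate third positions: 2.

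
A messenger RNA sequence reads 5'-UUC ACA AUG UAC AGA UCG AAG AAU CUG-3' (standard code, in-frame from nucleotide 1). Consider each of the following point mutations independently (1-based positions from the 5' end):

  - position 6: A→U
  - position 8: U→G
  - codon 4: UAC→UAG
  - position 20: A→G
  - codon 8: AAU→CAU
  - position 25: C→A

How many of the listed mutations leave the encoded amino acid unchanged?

1

Codon 2: ACA (Thr) → ACU (Thr) — synonymous.
Codon 3: AUG (Met) → AGG (Arg) — missense.
Codon 4: UAC (Tyr) → UAG (Stop) — nonsense.
Codon 7: AAG (Lys) → AGG (Arg) — missense.
Codon 8: AAU (Asn) → CAU (His) — missense.
Codon 9: CUG (Leu) → AUG (Met) — missense.
Synonymous: 1 of 6.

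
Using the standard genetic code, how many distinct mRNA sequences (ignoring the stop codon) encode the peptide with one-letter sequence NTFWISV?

1152

Asn: 2 codons.
Thr: 4 codons.
Phe: 2 codons.
Trp: 1 codon.
Ile: 3 codons.
Ser: 6 codons.
Val: 4 codons.
2 × 4 × 2 × 1 × 3 × 6 × 4 = 1152.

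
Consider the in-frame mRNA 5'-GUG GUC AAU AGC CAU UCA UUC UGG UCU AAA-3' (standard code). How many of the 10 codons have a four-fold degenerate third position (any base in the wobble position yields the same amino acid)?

4

Codon 1 GUG (Val): third position 4-fold.
Codon 2 GUC (Val): third position 4-fold.
Codon 3 AAU (Asn): third position 2-fold.
Codon 4 AGC (Ser): third position 2-fold.
Codon 5 CAU (His): third position 2-fold.
Codon 6 UCA (Ser): third position 4-fold.
Codon 7 UUC (Phe): third position 2-fold.
Codon 8 UGG (Trp): third position 1-fold.
Codon 9 UCU (Ser): third position 4-fold.
Codon 10 AAA (Lys): third position 2-fold.
Four-fold degenerate third positions: 4.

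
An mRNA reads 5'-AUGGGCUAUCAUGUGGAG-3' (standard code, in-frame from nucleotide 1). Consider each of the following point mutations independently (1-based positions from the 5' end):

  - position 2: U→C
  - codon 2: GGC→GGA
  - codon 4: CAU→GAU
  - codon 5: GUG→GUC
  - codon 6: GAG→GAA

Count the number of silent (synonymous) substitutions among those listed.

Codon 1: AUG (Met) → ACG (Thr) — missense.
Codon 2: GGC (Gly) → GGA (Gly) — synonymous.
Codon 4: CAU (His) → GAU (Asp) — missense.
Codon 5: GUG (Val) → GUC (Val) — synonymous.
Codon 6: GAG (Glu) → GAA (Glu) — synonymous.
Synonymous: 3 of 5.

3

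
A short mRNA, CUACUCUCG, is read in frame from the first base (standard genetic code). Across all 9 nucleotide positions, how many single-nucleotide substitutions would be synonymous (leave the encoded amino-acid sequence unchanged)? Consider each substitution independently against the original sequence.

10

Codon 1 (CUA, Leu): 4 synonymous substitutions.
Codon 2 (CUC, Leu): 3 synonymous substitutions.
Codon 3 (UCG, Ser): 3 synonymous substitutions.
Total: 4 + 3 + 3 = 10.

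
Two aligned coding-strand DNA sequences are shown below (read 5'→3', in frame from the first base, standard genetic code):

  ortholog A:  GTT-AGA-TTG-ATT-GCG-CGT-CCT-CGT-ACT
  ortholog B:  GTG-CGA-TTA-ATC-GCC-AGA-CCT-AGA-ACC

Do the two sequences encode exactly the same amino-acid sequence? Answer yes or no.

Codon 1: GTT Val / GTG Val — synonymous.
Codon 2: AGA Arg / CGA Arg — synonymous.
Codon 3: TTG Leu / TTA Leu — synonymous.
Codon 4: ATT Ile / ATC Ile — synonymous.
Codon 5: GCG Ala / GCC Ala — synonymous.
Codon 6: CGT Arg / AGA Arg — synonymous.
Codon 7: CCT Pro / CCT Pro — identical.
Codon 8: CGT Arg / AGA Arg — synonymous.
Codon 9: ACT Thr / ACC Thr — synonymous.
Nonsynonymous differences: 0 → same protein.

yes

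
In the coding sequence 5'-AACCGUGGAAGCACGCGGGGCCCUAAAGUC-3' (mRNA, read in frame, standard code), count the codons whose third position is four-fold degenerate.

7

Codon 1 AAC (Asn): third position 2-fold.
Codon 2 CGU (Arg): third position 4-fold.
Codon 3 GGA (Gly): third position 4-fold.
Codon 4 AGC (Ser): third position 2-fold.
Codon 5 ACG (Thr): third position 4-fold.
Codon 6 CGG (Arg): third position 4-fold.
Codon 7 GGC (Gly): third position 4-fold.
Codon 8 CCU (Pro): third position 4-fold.
Codon 9 AAA (Lys): third position 2-fold.
Codon 10 GUC (Val): third position 4-fold.
Four-fold degenerate third positions: 7.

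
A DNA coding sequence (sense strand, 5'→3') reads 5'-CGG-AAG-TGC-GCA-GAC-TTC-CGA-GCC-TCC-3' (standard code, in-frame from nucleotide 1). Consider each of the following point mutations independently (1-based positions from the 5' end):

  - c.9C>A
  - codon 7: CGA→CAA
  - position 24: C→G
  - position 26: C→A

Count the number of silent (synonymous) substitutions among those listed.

Codon 3: TGC (Cys) → TGA (Stop) — nonsense.
Codon 7: CGA (Arg) → CAA (Gln) — missense.
Codon 8: GCC (Ala) → GCG (Ala) — synonymous.
Codon 9: TCC (Ser) → TAC (Tyr) — missense.
Synonymous: 1 of 4.

1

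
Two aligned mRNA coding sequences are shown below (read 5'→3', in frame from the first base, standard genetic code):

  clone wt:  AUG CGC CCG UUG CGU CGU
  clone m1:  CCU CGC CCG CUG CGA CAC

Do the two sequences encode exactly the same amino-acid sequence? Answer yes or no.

Codon 1: AUG Met / CCU Pro — nonsynonymous.
Codon 2: CGC Arg / CGC Arg — identical.
Codon 3: CCG Pro / CCG Pro — identical.
Codon 4: UUG Leu / CUG Leu — synonymous.
Codon 5: CGU Arg / CGA Arg — synonymous.
Codon 6: CGU Arg / CAC His — nonsynonymous.
Nonsynonymous differences: 2 → different protein.

no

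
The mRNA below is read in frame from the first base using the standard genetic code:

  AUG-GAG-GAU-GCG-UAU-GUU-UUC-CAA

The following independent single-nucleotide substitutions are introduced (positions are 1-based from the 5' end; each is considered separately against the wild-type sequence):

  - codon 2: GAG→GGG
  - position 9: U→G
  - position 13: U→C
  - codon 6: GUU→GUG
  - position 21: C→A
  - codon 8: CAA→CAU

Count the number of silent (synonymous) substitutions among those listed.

1

Codon 2: GAG (Glu) → GGG (Gly) — missense.
Codon 3: GAU (Asp) → GAG (Glu) — missense.
Codon 5: UAU (Tyr) → CAU (His) — missense.
Codon 6: GUU (Val) → GUG (Val) — synonymous.
Codon 7: UUC (Phe) → UUA (Leu) — missense.
Codon 8: CAA (Gln) → CAU (His) — missense.
Synonymous: 1 of 6.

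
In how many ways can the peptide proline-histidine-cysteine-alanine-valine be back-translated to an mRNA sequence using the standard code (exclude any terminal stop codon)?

Pro: 4 codons.
His: 2 codons.
Cys: 2 codons.
Ala: 4 codons.
Val: 4 codons.
4 × 2 × 2 × 4 × 4 = 256.

256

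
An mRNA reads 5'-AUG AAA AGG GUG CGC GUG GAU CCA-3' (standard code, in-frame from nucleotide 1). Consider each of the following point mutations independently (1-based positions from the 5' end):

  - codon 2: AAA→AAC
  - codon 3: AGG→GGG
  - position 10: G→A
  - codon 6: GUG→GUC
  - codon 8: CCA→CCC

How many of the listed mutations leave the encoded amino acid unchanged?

Codon 2: AAA (Lys) → AAC (Asn) — missense.
Codon 3: AGG (Arg) → GGG (Gly) — missense.
Codon 4: GUG (Val) → AUG (Met) — missense.
Codon 6: GUG (Val) → GUC (Val) — synonymous.
Codon 8: CCA (Pro) → CCC (Pro) — synonymous.
Synonymous: 2 of 5.

2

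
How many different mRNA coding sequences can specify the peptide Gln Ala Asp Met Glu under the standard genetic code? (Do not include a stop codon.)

Gln: 2 codons.
Ala: 4 codons.
Asp: 2 codons.
Met: 1 codon.
Glu: 2 codons.
2 × 4 × 2 × 1 × 2 = 32.

32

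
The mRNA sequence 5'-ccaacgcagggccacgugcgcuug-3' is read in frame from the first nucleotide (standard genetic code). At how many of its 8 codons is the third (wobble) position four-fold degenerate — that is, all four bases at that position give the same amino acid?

Codon 1 CCA (Pro): third position 4-fold.
Codon 2 ACG (Thr): third position 4-fold.
Codon 3 CAG (Gln): third position 2-fold.
Codon 4 GGC (Gly): third position 4-fold.
Codon 5 CAC (His): third position 2-fold.
Codon 6 GUG (Val): third position 4-fold.
Codon 7 CGC (Arg): third position 4-fold.
Codon 8 UUG (Leu): third position 2-fold.
Four-fold degenerate third positions: 5.

5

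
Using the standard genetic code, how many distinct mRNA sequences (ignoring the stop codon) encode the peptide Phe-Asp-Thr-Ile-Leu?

288

Phe: 2 codons.
Asp: 2 codons.
Thr: 4 codons.
Ile: 3 codons.
Leu: 6 codons.
2 × 2 × 4 × 3 × 6 = 288.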